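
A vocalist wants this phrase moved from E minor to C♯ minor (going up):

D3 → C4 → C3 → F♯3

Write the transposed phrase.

B3 A4 A3 D#4

E minor to C♯ minor up is a major sixth, so every note moves up by that interval.
D3 becomes B3
C4 becomes A4
C3 becomes A3
F#3 becomes D#4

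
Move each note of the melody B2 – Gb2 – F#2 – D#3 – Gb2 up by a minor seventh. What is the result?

A3 Fb3 E3 C#4 Fb3

B2 -> A3
Gb2 -> Fb3
F#2 -> E3
D#3 -> C#4
Gb2 -> Fb3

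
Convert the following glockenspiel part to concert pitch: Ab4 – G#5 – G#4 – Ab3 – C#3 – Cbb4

Written C4 on the glockenspiel sounds as C6, a perfect fifteenth higher; apply that shift to every note.
Ab4 → Ab6
G#5 → G#7
G#4 → G#6
Ab3 → Ab5
C#3 → C#5
Cbb4 → Cbb6

Ab6 G#7 G#6 Ab5 C#5 Cbb6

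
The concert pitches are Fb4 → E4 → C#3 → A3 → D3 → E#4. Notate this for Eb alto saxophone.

Db5 C#5 A#3 F#4 B3 C##5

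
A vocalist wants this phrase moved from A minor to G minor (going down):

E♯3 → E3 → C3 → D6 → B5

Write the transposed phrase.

D#3 D3 Bb2 C6 A5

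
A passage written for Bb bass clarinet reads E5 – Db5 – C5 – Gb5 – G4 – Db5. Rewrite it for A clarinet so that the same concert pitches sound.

F4 Ebb4 Db4 Abb4 Ab3 Ebb4

First find concert pitch: the Bb bass clarinet sounds a major ninth below written, so E5 Db5 C5 Gb5 G4 Db5 sounds D4 Cb4 Bb3 Fb4 F3 Cb4.
Then write for A clarinet: it sounds a minor third below written, so the part must be a minor third above concert.
D4 → F4
Cb4 → Ebb4
Bb3 → Db4
Fb4 → Abb4
F3 → Ab3
Cb4 → Ebb4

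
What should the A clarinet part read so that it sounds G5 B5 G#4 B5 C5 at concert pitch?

Written C4 sounds as A3 on the A clarinet, so concert pitches are written a minor third up.
G5 becomes Bb5
B5 becomes D6
G#4 becomes B4
B5 becomes D6
C5 becomes Eb5

Bb5 D6 B4 D6 Eb5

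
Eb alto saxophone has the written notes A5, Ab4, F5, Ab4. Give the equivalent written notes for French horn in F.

G5 Gb4 Eb5 Gb4

First find concert pitch: the Eb alto saxophone sounds a major sixth below written, so A5 Ab4 F5 Ab4 sounds C5 Cb4 Ab4 Cb4.
Then write for French horn in F: it sounds a perfect fifth below written, so the part must be a perfect fifth above concert.
C5 → G5
Cb4 → Gb4
Ab4 → Eb5
Cb4 → Gb4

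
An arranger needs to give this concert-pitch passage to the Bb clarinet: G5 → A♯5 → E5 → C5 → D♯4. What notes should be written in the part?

A5 B#5 F#5 D5 E#4

The Bb clarinet sounds a major second below written, so the written part must be a major second above concert — transpose each note up.
G5 gives A5
A#5 gives B#5
E5 gives F#5
C5 gives D5
D#4 gives E#4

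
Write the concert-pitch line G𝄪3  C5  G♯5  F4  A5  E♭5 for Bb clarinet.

A##3 D5 A#5 G4 B5 F5

The Bb clarinet sounds a major second below written, so the written part must be a major second above concert — transpose each note up.
G##3 gives A##3
C5 gives D5
G#5 gives A#5
F4 gives G4
A5 gives B5
Eb5 gives F5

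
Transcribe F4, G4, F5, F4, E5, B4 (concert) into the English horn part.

C5 D5 C6 C5 B5 F#5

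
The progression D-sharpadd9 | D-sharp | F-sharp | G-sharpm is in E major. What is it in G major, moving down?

F#add9 F# A Bm

E major down to G major is a major sixth; each chord root moves by that interval while the quality stays the same.
D-sharpadd9: root D-sharp down a major sixth → F#, giving F#add9.
D-sharp: root D-sharp down a major sixth → F#, giving F#.
F-sharp: root F-sharp down a major sixth → A, giving A.
G-sharpm: root G-sharp down a major sixth → B, giving Bm.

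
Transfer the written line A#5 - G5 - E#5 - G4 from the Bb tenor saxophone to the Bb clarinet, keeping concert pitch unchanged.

First find concert pitch: the Bb tenor saxophone sounds a major ninth below written, so A#5 G5 E#5 G4 sounds G#4 F4 D#4 F3.
Then write for Bb clarinet: it sounds a major second below written, so the part must be a major second above concert.
G#4 → A#4
F4 → G4
D#4 → E#4
F3 → G3

A#4 G4 E#4 G3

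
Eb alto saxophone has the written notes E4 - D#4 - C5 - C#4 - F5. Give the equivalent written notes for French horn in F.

D4 C#4 Bb4 B3 Eb5

First find concert pitch: the Eb alto saxophone sounds a major sixth below written, so E4 D#4 C5 C#4 F5 sounds G3 F#3 Eb4 E3 Ab4.
Then write for French horn in F: it sounds a perfect fifth below written, so the part must be a perfect fifth above concert.
G3 → D4
F#3 → C#4
Eb4 → Bb4
E3 → B3
Ab4 → Eb5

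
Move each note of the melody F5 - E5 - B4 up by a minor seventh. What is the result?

F5 → Eb6
E5 → D6
B4 → A5

Eb6 D6 A5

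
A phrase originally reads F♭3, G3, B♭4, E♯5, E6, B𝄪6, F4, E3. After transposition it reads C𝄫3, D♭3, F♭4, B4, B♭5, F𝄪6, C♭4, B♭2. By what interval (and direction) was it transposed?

down an augmented fourth

Take the first pair: Fb3 → Cbb3. F to C spans 4 letter names, so the interval is some kind of fourth.
Cbb3 to Fb3 is 6 semitones, which makes it an augmented fourth; the second version is lower, so the direction is down.
Checking another pair — E3 → Bb2 — gives the same interval.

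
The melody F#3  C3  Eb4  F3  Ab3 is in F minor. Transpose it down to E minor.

F minor to E minor down is a minor second, so every note moves down by that interval.
F#3 gives E#3
C3 gives B2
Eb4 gives D4
F3 gives E3
Ab3 gives G3

E#3 B2 D4 E3 G3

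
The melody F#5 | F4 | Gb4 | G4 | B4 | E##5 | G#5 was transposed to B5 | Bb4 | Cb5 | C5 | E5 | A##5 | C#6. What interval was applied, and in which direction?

Take the first pair: F#5 → B5. F to B spans 4 letter names, so the interval is some kind of fourth.
F#5 to B5 is 5 semitones, which makes it a perfect fourth; the second version is higher, so the direction is up.
Checking another pair — G#5 → C#6 — gives the same interval.

up a perfect fourth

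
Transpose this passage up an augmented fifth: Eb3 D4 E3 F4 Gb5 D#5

Eb3 up an augmented fifth is B3.
D4: a fifth up reaches A, and 8 semitones makes it A#4.
E3: a fifth up reaches B, and 8 semitones makes it B#3.
F4 up an augmented fifth is C#5.
Gb5 up an augmented fifth is D6.
D#5 up an augmented fifth is A##5.

B3 A#4 B#3 C#5 D6 A##5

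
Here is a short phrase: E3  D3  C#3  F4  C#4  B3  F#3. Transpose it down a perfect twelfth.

A1 G1 F#1 Bb2 F#2 E2 B1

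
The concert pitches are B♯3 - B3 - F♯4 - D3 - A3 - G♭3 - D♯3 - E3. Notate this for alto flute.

E#4 E4 B4 G3 D4 Cb4 G#3 A3

Written C4 sounds as G3 on the alto flute, so concert pitches are written a perfect fourth up.
B#3 -> E#4
B3 -> E4
F#4 -> B4
D3 -> G3
A3 -> D4
Gb3 -> Cb4
D#3 -> G#3
E3 -> A3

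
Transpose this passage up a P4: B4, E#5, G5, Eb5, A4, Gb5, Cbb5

E5 A#5 C6 Ab5 D5 Cb6 Fbb5

B4 gives E5
E#5 gives A#5
G5 gives C6
Eb5 gives Ab5
A4 gives D5
Gb5 gives Cb6
Cbb5 gives Fbb5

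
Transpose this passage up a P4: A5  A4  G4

D6 D5 C5

A perfect fourth up from A5 gives D6.
A perfect fourth up from A4 gives D5.
G4 up a perfect fourth is C5.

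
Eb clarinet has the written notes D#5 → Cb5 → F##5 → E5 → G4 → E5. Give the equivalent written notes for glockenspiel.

First find concert pitch: the Eb clarinet sounds a minor third above written, so D#5 Cb5 F##5 E5 G4 E5 sounds F#5 Ebb5 A#5 G5 Bb4 G5.
Then write for glockenspiel: it sounds a perfect fifteenth above written, so the part must be a perfect fifteenth below concert.
F#5 → F#3
Ebb5 → Ebb3
A#5 → A#3
G5 → G3
Bb4 → Bb2
G5 → G3

F#3 Ebb3 A#3 G3 Bb2 G3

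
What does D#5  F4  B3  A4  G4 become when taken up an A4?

G##5 B4 E#4 D#5 C#5

D#5 → G##5
F4 → B4
B3 → E#4
A4 → D#5
G4 → C#5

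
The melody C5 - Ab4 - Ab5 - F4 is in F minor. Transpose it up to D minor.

A5 F5 F6 D5

F minor to D minor up is a major sixth, so every note moves up by that interval.
C5 to A5
Ab4 to F5
Ab5 to F6
F4 to D5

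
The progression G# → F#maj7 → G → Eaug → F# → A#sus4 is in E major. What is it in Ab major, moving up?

C Bbmaj7 Cb Abaug Bb Dsus4

E major up to Ab major is a diminished fourth; each chord root moves by that interval while the quality stays the same.
G#: root G# up a diminished fourth → C, giving C.
F#maj7: root F# up a diminished fourth → Bb, giving Bbmaj7.
G: root G up a diminished fourth → Cb, giving Cb.
Eaug: root E up a diminished fourth → Ab, giving Abaug.
F#: root F# up a diminished fourth → Bb, giving Bb.
A#sus4: root A# up a diminished fourth → D, giving Dsus4.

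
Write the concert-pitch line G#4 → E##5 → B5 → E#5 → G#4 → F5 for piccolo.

Written C4 sounds as C5 on the piccolo, so concert pitches are written a perfect octave down.
G#4 to G#3
E##5 to E##4
B5 to B4
E#5 to E#4
G#4 to G#3
F5 to F4

G#3 E##4 B4 E#4 G#3 F4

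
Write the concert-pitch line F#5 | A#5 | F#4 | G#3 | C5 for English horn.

Written C4 sounds as F3 on the English horn, so concert pitches are written a perfect fifth up.
F#5 becomes C#6
A#5 becomes E#6
F#4 becomes C#5
G#3 becomes D#4
C5 becomes G5

C#6 E#6 C#5 D#4 G5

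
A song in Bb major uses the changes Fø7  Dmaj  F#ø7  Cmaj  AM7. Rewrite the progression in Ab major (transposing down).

Bb major down to Ab major is a major second; each chord root moves by that interval while the quality stays the same.
Fø7: root F down a major second → Eb, giving Ebø7.
Dmaj: root D down a major second → C, giving Cmaj.
F#ø7: root F# down a major second → E, giving Eø7.
Cmaj: root C down a major second → Bb, giving Bbmaj.
AM7: root A down a major second → G, giving GM7.

Ebø7 Cmaj Eø7 Bbmaj GM7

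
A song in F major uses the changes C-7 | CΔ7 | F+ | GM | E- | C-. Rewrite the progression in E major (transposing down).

F major down to E major is a minor second; each chord root moves by that interval while the quality stays the same.
C-7: root C down a minor second → B, giving B-7.
CΔ7: root C down a minor second → B, giving BΔ7.
F+: root F down a minor second → E, giving E+.
GM: root G down a minor second → F#, giving F#M.
E-: root E down a minor second → D#, giving D#-.
C-: root C down a minor second → B, giving B-.

B-7 BΔ7 E+ F#M D#- B-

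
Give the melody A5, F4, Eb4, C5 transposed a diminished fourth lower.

A5 gives E#5
F4 gives C#4
Eb4 gives B3
C5 gives G#4

E#5 C#4 B3 G#4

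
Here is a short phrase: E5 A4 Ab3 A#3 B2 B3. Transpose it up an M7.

D#6 G#5 G4 G##4 A#3 A#4

E5 gives D#6
A4 gives G#5
Ab3 gives G4
A#3 gives G##4
B2 gives A#3
B3 gives A#4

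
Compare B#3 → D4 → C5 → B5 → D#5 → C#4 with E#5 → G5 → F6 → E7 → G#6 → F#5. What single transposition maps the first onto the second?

From B#3 to E#5 is 11 letter names — an eleventh of some quality.
B#3 to E#5 is 17 semitones, which makes it a perfect eleventh; the second version is higher, so the direction is up.
Checking another pair — C#4 → F#5 — gives the same interval.

up a perfect eleventh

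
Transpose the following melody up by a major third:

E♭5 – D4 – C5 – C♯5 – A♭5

G5 F#4 E5 E#5 C6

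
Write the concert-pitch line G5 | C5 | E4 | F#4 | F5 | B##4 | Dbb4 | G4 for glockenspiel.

The glockenspiel sounds a perfect fifteenth above written, so the written part must be a perfect fifteenth below concert — transpose each note down.
G5 becomes G3
C5 becomes C3
E4 becomes E2
F#4 becomes F#2
F5 becomes F3
B##4 becomes B##2
Dbb4 becomes Dbb2
G4 becomes G2

G3 C3 E2 F#2 F3 B##2 Dbb2 G2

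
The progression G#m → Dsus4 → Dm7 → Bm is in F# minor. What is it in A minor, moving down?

Bm Fsus4 Fm7 Dm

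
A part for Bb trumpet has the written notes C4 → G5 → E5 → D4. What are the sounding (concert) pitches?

Bb3 F5 D5 C4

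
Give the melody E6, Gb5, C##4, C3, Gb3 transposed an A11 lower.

E6: an eleventh down reaches B, and 18 semitones makes it Bb4.
Gb5: an eleventh down reaches D, and 18 semitones makes it Dbb4.
C##4 down an augmented eleventh is G#2.
C3: an eleventh down reaches G, and 18 semitones makes it Gb1.
An augmented eleventh down from Gb3 gives Dbb2.

Bb4 Dbb4 G#2 Gb1 Dbb2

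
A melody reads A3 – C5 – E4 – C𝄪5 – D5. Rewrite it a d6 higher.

A3: a sixth up reaches F, and 7 semitones makes it Fb4.
A diminished sixth up from C5 gives Abb5.
A diminished sixth up from E4 gives Cb5.
C##5: a sixth up reaches A, and 7 semitones makes it A5.
D5: a sixth up reaches B, and 7 semitones makes it Bbb5.

Fb4 Abb5 Cb5 A5 Bbb5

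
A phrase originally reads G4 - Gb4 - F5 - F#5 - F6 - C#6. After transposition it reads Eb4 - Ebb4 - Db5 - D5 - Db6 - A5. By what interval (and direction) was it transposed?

From G4 to Eb4 is 3 letter names — a third of some quality.
Eb4 to G4 is 4 semitones, which makes it a major third; the second version is lower, so the direction is down.
Checking another pair — C#6 → A5 — gives the same interval.

down a major third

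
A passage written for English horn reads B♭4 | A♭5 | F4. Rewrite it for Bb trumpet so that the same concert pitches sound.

F4 Eb5 C4

First find concert pitch: the English horn sounds a perfect fifth below written, so B♭4 A♭5 F4 sounds Eb4 Db5 Bb3.
Then write for Bb trumpet: it sounds a major second below written, so the part must be a major second above concert.
Eb4 → F4
Db5 → Eb5
Bb3 → C4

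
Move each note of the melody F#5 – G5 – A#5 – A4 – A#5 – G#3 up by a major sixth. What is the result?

A major sixth up from F#5 gives D#6.
G5 up a major sixth is E6.
A#5 up a major sixth is F##6.
A4: a sixth up reaches F, and 9 semitones makes it F#5.
A#5: a sixth up reaches F, and 9 semitones makes it F##6.
G#3: a sixth up reaches E, and 9 semitones makes it E#4.

D#6 E6 F##6 F#5 F##6 E#4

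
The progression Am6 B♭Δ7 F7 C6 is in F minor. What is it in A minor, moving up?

F minor up to A minor is a major third; each chord root moves by that interval while the quality stays the same.
Am6: root A up a major third → C#, giving C#m6.
B♭Δ7: root B♭ up a major third → D, giving DΔ7.
F7: root F up a major third → A, giving A7.
C6: root C up a major third → E, giving E6.

C#m6 DΔ7 A7 E6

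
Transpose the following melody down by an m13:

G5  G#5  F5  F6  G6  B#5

G5 -> B3
G#5 -> B#3
F5 -> A3
F6 -> A4
G6 -> B4
B#5 -> D##4

B3 B#3 A3 A4 B4 D##4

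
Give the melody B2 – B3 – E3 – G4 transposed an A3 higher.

D##3 D##4 G##3 B#4

B2 up an augmented third is D##3.
B3: a third up reaches D, and 5 semitones makes it D##4.
E3: a third up reaches G, and 5 semitones makes it G##3.
G4 up an augmented third is B#4.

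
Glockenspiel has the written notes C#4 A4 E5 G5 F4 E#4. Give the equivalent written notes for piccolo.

C#5 A5 E6 G6 F5 E#5

First find concert pitch: the glockenspiel sounds a perfect fifteenth above written, so C#4 A4 E5 G5 F4 E#4 sounds C#6 A6 E7 G7 F6 E#6.
Then write for piccolo: it sounds a perfect octave above written, so the part must be a perfect octave below concert.
C#6 → C#5
A6 → A5
E7 → E6
G7 → G6
F6 → F5
E#6 → E#5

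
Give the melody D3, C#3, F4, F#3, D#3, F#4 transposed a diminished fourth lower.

A#2 G##2 C#4 C##3 A##2 C##4

D3 down a diminished fourth is A#2.
C#3: a fourth down reaches G, and 4 semitones makes it G##2.
A diminished fourth down from F4 gives C#4.
A diminished fourth down from F#3 gives C##3.
D#3 down a diminished fourth is A##2.
A diminished fourth down from F#4 gives C##4.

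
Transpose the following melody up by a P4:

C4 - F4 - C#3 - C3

F4 Bb4 F#3 F3

A perfect fourth up from C4 gives F4.
F4 up a perfect fourth is Bb4.
A perfect fourth up from C#3 gives F#3.
A perfect fourth up from C3 gives F3.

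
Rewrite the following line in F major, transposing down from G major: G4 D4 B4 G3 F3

F4 C4 A4 F3 Eb3

From G down to F is a major second; apply that to each pitch.
G4 to F4
D4 to C4
B4 to A4
G3 to F3
F3 to Eb3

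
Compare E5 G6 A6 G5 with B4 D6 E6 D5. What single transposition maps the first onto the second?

down a perfect fourth

Take the first pair: E5 → B4. E to B spans 4 letter names, so the interval is some kind of fourth.
B4 to E5 is 5 semitones, which makes it a perfect fourth; the second version is lower, so the direction is down.
Checking another pair — G5 → D5 — gives the same interval.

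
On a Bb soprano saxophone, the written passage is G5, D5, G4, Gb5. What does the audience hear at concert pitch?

F5 C5 F4 Fb5

Written C4 on the Bb soprano saxophone sounds as Bb3, a major second lower; apply that shift to every note.
G5 to F5
D5 to C5
G4 to F4
Gb5 to Fb5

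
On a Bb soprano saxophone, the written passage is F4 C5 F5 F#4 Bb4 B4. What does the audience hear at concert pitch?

Eb4 Bb4 Eb5 E4 Ab4 A4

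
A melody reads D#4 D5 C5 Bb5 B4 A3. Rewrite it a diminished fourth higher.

G4 Gb5 Fb5 Ebb6 Eb5 Db4

D#4 gives G4
D5 gives Gb5
C5 gives Fb5
Bb5 gives Ebb6
B4 gives Eb5
A3 gives Db4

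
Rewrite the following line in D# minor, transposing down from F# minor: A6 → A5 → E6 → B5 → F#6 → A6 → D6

F#6 F#5 C#6 G#5 D#6 F#6 B5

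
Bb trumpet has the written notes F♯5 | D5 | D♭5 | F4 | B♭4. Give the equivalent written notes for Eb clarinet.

First find concert pitch: the Bb trumpet sounds a major second below written, so F♯5 D5 D♭5 F4 B♭4 sounds E5 C5 Cb5 Eb4 Ab4.
Then write for Eb clarinet: it sounds a minor third above written, so the part must be a minor third below concert.
E5 → C#5
C5 → A4
Cb5 → Ab4
Eb4 → C4
Ab4 → F4

C#5 A4 Ab4 C4 F4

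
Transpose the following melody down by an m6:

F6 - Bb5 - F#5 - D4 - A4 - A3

A5 D5 A#4 F#3 C#4 C#3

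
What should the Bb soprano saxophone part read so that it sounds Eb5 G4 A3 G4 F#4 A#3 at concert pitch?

F5 A4 B3 A4 G#4 B#3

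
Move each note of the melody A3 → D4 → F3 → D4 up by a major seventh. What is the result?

G#4 C#5 E4 C#5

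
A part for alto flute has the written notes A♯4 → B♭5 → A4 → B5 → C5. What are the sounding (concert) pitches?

Written C4 on the alto flute sounds as G3, a perfect fourth lower; apply that shift to every note.
A#4 -> E#4
Bb5 -> F5
A4 -> E4
B5 -> F#5
C5 -> G4

E#4 F5 E4 F#5 G4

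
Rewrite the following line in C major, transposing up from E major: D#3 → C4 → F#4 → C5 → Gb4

B3 Ab4 D5 Ab5 Ebb5

E major to C major up is a minor sixth, so every note moves up by that interval.
D#3 gives B3
C4 gives Ab4
F#4 gives D5
C5 gives Ab5
Gb4 gives Ebb5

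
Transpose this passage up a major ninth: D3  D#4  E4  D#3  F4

E4 E#5 F#5 E#4 G5

D3 becomes E4
D#4 becomes E#5
E4 becomes F#5
D#3 becomes E#4
F4 becomes G5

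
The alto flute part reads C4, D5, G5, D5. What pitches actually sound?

G3 A4 D5 A4

Written C4 on the alto flute sounds as G3, a perfect fourth lower; apply that shift to every note.
C4 → G3
D5 → A4
G5 → D5
D5 → A4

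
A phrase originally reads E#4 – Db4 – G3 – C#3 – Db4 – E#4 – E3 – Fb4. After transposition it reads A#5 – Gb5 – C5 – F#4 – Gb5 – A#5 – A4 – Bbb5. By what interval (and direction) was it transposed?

Take the first pair: E#4 → A#5. E to A spans 11 letter names, so the interval is some kind of eleventh.
E#4 to A#5 is 17 semitones, which makes it a perfect eleventh; the second version is higher, so the direction is up.
Checking another pair — Fb4 → Bbb5 — gives the same interval.

up a perfect eleventh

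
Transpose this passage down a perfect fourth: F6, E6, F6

C6 B5 C6

F6 gives C6
E6 gives B5
F6 gives C6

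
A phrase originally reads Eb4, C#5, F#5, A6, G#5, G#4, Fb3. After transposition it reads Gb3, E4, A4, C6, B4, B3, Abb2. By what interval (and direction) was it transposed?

From Eb4 to Gb3 is 6 letter names — a sixth of some quality.
Gb3 to Eb4 is 9 semitones, which makes it a major sixth; the second version is lower, so the direction is down.
Checking another pair — Fb3 → Abb2 — gives the same interval.

down a major sixth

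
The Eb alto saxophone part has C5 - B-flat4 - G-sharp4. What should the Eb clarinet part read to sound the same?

C4 Bb3 G#3

First find concert pitch: the Eb alto saxophone sounds a major sixth below written, so C5 B-flat4 G-sharp4 sounds Eb4 Db4 B3.
Then write for Eb clarinet: it sounds a minor third above written, so the part must be a minor third below concert.
Eb4 → C4
Db4 → Bb3
B3 → G#3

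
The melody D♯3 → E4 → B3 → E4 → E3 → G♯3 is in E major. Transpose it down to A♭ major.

G2 Ab3 Eb3 Ab3 Ab2 C3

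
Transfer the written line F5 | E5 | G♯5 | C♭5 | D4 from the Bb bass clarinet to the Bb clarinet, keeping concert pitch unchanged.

F4 E4 G#4 Cb4 D3

First find concert pitch: the Bb bass clarinet sounds a major ninth below written, so F5 E5 G♯5 C♭5 D4 sounds Eb4 D4 F#4 Bbb3 C3.
Then write for Bb clarinet: it sounds a major second below written, so the part must be a major second above concert.
Eb4 → F4
D4 → E4
F#4 → G#4
Bbb3 → Cb4
C3 → D3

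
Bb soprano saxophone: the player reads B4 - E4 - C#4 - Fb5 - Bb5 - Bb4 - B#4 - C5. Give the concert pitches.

A4 D4 B3 Ebb5 Ab5 Ab4 A#4 Bb4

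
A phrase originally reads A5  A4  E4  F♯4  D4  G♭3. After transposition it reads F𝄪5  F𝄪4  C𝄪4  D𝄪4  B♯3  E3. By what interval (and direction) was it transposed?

From A5 to F##5 is 3 letter names — a third of some quality.
F##5 to A5 is 2 semitones, which makes it a diminished third; the second version is lower, so the direction is down.
Checking another pair — Gb3 → E3 — gives the same interval.

down a diminished third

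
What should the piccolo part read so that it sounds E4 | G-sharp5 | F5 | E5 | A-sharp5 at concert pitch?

Written C4 sounds as C5 on the piccolo, so concert pitches are written a perfect octave down.
E4 → E3
G#5 → G#4
F5 → F4
E5 → E4
A#5 → A#4

E3 G#4 F4 E4 A#4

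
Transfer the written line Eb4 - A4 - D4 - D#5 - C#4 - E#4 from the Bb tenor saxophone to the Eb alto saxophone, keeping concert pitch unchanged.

First find concert pitch: the Bb tenor saxophone sounds a major ninth below written, so Eb4 A4 D4 D#5 C#4 E#4 sounds Db3 G3 C3 C#4 B2 D#3.
Then write for Eb alto saxophone: it sounds a major sixth below written, so the part must be a major sixth above concert.
Db3 → Bb3
G3 → E4
C3 → A3
C#4 → A#4
B2 → G#3
D#3 → B#3

Bb3 E4 A3 A#4 G#3 B#3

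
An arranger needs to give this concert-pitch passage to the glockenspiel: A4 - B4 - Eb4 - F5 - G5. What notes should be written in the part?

A2 B2 Eb2 F3 G3

Written C4 sounds as C6 on the glockenspiel, so concert pitches are written a perfect fifteenth down.
A4 -> A2
B4 -> B2
Eb4 -> Eb2
F5 -> F3
G5 -> G3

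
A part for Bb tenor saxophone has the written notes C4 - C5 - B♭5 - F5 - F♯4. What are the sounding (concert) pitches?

Bb2 Bb3 Ab4 Eb4 E3

The Bb tenor saxophone sounds a major ninth below written, so transpose each written note down a major ninth.
C4 gives Bb2
C5 gives Bb3
Bb5 gives Ab4
F5 gives Eb4
F#4 gives E3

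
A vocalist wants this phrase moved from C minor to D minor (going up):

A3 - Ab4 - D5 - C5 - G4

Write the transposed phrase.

B3 Bb4 E5 D5 A4

C minor to D minor up is a major second, so every note moves up by that interval.
A3 -> B3
Ab4 -> Bb4
D5 -> E5
C5 -> D5
G4 -> A4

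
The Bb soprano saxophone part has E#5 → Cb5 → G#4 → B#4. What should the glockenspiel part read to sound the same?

First find concert pitch: the Bb soprano saxophone sounds a major second below written, so E#5 Cb5 G#4 B#4 sounds D#5 Bbb4 F#4 A#4.
Then write for glockenspiel: it sounds a perfect fifteenth above written, so the part must be a perfect fifteenth below concert.
D#5 → D#3
Bbb4 → Bbb2
F#4 → F#2
A#4 → A#2

D#3 Bbb2 F#2 A#2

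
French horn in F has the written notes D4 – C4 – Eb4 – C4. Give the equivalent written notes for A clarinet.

Bb3 Ab3 Cb4 Ab3

First find concert pitch: the French horn in F sounds a perfect fifth below written, so D4 C4 Eb4 C4 sounds G3 F3 Ab3 F3.
Then write for A clarinet: it sounds a minor third below written, so the part must be a minor third above concert.
G3 → Bb3
F3 → Ab3
Ab3 → Cb4
F3 → Ab3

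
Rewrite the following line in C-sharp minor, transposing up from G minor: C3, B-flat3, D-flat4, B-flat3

F#3 E4 G4 E4

G minor to C-sharp minor up is an augmented fourth, so every note moves up by that interval.
C3 -> F#3
Bb3 -> E4
Db4 -> G4
Bb3 -> E4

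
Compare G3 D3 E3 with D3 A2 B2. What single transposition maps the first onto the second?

down a perfect fourth

Take the first pair: G3 → D3. G to D spans 4 letter names, so the interval is some kind of fourth.
D3 to G3 is 5 semitones, which makes it a perfect fourth; the second version is lower, so the direction is down.
Checking another pair — E3 → B2 — gives the same interval.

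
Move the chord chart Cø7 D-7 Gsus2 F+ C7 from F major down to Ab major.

Ebø7 F-7 Bbsus2 Ab+ Eb7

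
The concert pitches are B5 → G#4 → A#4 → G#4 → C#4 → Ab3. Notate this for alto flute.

E6 C#5 D#5 C#5 F#4 Db4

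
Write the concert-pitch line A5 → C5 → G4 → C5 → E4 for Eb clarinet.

The Eb clarinet sounds a minor third above written, so the written part must be a minor third below concert — transpose each note down.
A5 becomes F#5
C5 becomes A4
G4 becomes E4
C5 becomes A4
E4 becomes C#4

F#5 A4 E4 A4 C#4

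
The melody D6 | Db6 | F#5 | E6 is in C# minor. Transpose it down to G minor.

Ab5 Abb5 C5 Bb5

C# minor to G minor down is an augmented fourth, so every note moves down by that interval.
D6 becomes Ab5
Db6 becomes Abb5
F#5 becomes C5
E6 becomes Bb5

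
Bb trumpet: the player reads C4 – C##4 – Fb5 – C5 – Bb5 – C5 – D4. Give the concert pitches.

Bb3 B#3 Ebb5 Bb4 Ab5 Bb4 C4

Written C4 on the Bb trumpet sounds as Bb3, a major second lower; apply that shift to every note.
C4 becomes Bb3
C##4 becomes B#3
Fb5 becomes Ebb5
C5 becomes Bb4
Bb5 becomes Ab5
C5 becomes Bb4
D4 becomes C4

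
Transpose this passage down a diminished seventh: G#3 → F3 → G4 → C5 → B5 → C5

A##2 G#2 A#3 D#4 C##5 D#4

G#3: a seventh down reaches A, and 9 semitones makes it A##2.
A diminished seventh down from F3 gives G#2.
A diminished seventh down from G4 gives A#3.
C5: a seventh down reaches D, and 9 semitones makes it D#4.
B5: a seventh down reaches C, and 9 semitones makes it C##5.
C5 down a diminished seventh is D#4.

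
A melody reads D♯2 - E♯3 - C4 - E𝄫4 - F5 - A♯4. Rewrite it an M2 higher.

E#2 F##3 D4 Fb4 G5 B#4

A major second up from D#2 gives E#2.
A major second up from E#3 gives F##3.
C4: a second up reaches D, and 2 semitones makes it D4.
Ebb4: a second up reaches F, and 2 semitones makes it Fb4.
F5: a second up reaches G, and 2 semitones makes it G5.
A major second up from A#4 gives B#4.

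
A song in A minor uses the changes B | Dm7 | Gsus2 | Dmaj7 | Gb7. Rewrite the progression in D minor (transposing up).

A minor up to D minor is a perfect fourth; each chord root moves by that interval while the quality stays the same.
B: root B up a perfect fourth → E, giving E.
Dm7: root D up a perfect fourth → G, giving Gm7.
Gsus2: root G up a perfect fourth → C, giving Csus2.
Dmaj7: root D up a perfect fourth → G, giving Gmaj7.
Gb7: root Gb up a perfect fourth → Cb, giving Cb7.

E Gm7 Csus2 Gmaj7 Cb7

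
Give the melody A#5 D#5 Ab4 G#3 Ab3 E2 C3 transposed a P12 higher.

E#7 A#6 Eb6 D#5 Eb5 B3 G4

A#5: a twelfth up reaches E, and 19 semitones makes it E#7.
D#5 up a perfect twelfth is A#6.
Ab4: a twelfth up reaches E, and 19 semitones makes it Eb6.
G#3 up a perfect twelfth is D#5.
Ab3 up a perfect twelfth is Eb5.
E2: a twelfth up reaches B, and 19 semitones makes it B3.
C3 up a perfect twelfth is G4.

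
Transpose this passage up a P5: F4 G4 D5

F4 becomes C5
G4 becomes D5
D5 becomes A5

C5 D5 A5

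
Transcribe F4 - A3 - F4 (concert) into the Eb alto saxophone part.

Written C4 sounds as Eb3 on the Eb alto saxophone, so concert pitches are written a major sixth up.
F4 → D5
A3 → F#4
F4 → D5

D5 F#4 D5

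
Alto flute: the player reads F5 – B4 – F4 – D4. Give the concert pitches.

C5 F#4 C4 A3

Written C4 on the alto flute sounds as G3, a perfect fourth lower; apply that shift to every note.
F5 → C5
B4 → F#4
F4 → C4
D4 → A3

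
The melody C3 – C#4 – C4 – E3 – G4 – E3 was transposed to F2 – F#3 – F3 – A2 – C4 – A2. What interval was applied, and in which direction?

down a perfect fifth

Take the first pair: C3 → F2. C to F spans 5 letter names, so the interval is some kind of fifth.
F2 to C3 is 7 semitones, which makes it a perfect fifth; the second version is lower, so the direction is down.
Checking another pair — E3 → A2 — gives the same interval.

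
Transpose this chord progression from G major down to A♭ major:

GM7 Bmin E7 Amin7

G major down to A♭ major is a major seventh; each chord root moves by that interval while the quality stays the same.
GM7: root G down a major seventh → Ab, giving AbM7.
Bmin: root B down a major seventh → C, giving Cmin.
E7: root E down a major seventh → F, giving F7.
Amin7: root A down a major seventh → Bb, giving Bbmin7.

AbM7 Cmin F7 Bbmin7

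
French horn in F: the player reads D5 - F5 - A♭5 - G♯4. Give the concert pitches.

Written C4 on the French horn in F sounds as F3, a perfect fifth lower; apply that shift to every note.
D5 gives G4
F5 gives Bb4
Ab5 gives Db5
G#4 gives C#4

G4 Bb4 Db5 C#4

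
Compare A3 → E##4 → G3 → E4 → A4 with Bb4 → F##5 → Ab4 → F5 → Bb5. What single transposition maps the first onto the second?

up a minor ninth

Take the first pair: A3 → Bb4. A to B spans 9 letter names, so the interval is some kind of ninth.
A3 to Bb4 is 13 semitones, which makes it a minor ninth; the second version is higher, so the direction is up.
Checking another pair — A4 → Bb5 — gives the same interval.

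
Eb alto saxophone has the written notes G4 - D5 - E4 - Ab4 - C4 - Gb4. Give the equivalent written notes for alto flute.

First find concert pitch: the Eb alto saxophone sounds a major sixth below written, so G4 D5 E4 Ab4 C4 Gb4 sounds Bb3 F4 G3 Cb4 Eb3 Bbb3.
Then write for alto flute: it sounds a perfect fourth below written, so the part must be a perfect fourth above concert.
Bb3 → Eb4
F4 → Bb4
G3 → C4
Cb4 → Fb4
Eb3 → Ab3
Bbb3 → Ebb4

Eb4 Bb4 C4 Fb4 Ab3 Ebb4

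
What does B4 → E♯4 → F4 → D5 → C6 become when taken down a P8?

B3 E#3 F3 D4 C5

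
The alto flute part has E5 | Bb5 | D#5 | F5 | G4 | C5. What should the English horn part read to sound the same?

F#5 C6 E#5 G5 A4 D5

First find concert pitch: the alto flute sounds a perfect fourth below written, so E5 Bb5 D#5 F5 G4 C5 sounds B4 F5 A#4 C5 D4 G4.
Then write for English horn: it sounds a perfect fifth below written, so the part must be a perfect fifth above concert.
B4 → F#5
F5 → C6
A#4 → E#5
C5 → G5
D4 → A4
G4 → D5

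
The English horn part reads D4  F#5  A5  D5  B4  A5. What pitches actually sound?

G3 B4 D5 G4 E4 D5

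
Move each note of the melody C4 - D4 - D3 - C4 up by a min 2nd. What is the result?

C4 gives Db4
D4 gives Eb4
D3 gives Eb3
C4 gives Db4

Db4 Eb4 Eb3 Db4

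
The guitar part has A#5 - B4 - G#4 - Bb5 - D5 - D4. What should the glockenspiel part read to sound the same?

A#2 B1 G#1 Bb2 D2 D1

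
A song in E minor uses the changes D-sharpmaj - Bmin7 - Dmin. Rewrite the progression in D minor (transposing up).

C#maj Amin7 Cmin

E minor up to D minor is a minor seventh; each chord root moves by that interval while the quality stays the same.
D-sharpmaj: root D-sharp up a minor seventh → C#, giving C#maj.
Bmin7: root B up a minor seventh → A, giving Amin7.
Dmin: root D up a minor seventh → C, giving Cmin.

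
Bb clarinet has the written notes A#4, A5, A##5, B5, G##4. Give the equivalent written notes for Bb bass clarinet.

First find concert pitch: the Bb clarinet sounds a major second below written, so A#4 A5 A##5 B5 G##4 sounds G#4 G5 G##5 A5 F##4.
Then write for Bb bass clarinet: it sounds a major ninth below written, so the part must be a major ninth above concert.
G#4 → A#5
G5 → A6
G##5 → A##6
A5 → B6
F##4 → G##5

A#5 A6 A##6 B6 G##5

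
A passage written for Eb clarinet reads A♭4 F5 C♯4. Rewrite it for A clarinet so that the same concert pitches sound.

First find concert pitch: the Eb clarinet sounds a minor third above written, so A♭4 F5 C♯4 sounds Cb5 Ab5 E4.
Then write for A clarinet: it sounds a minor third below written, so the part must be a minor third above concert.
Cb5 → Ebb5
Ab5 → Cb6
E4 → G4

Ebb5 Cb6 G4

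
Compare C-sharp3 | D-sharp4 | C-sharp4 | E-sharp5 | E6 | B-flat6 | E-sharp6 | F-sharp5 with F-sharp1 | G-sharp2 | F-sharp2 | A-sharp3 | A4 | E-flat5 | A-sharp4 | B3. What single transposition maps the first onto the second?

From C#3 to F#1 is 12 letter names — a twelfth of some quality.
F#1 to C#3 is 19 semitones, which makes it a perfect twelfth; the second version is lower, so the direction is down.
Checking another pair — F#5 → B3 — gives the same interval.

down a perfect twelfth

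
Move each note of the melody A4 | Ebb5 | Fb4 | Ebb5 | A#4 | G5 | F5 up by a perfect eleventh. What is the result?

A4 to D6
Ebb5 to Abb6
Fb4 to Bbb5
Ebb5 to Abb6
A#4 to D#6
G5 to C7
F5 to Bb6

D6 Abb6 Bbb5 Abb6 D#6 C7 Bb6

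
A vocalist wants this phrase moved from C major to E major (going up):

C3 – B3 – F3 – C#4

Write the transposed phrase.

E3 D#4 A3 E#4

C major to E major up is a major third, so every note moves up by that interval.
C3 gives E3
B3 gives D#4
F3 gives A3
C#4 gives E#4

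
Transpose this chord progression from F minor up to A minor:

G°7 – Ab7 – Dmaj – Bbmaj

B°7 C7 F#maj Dmaj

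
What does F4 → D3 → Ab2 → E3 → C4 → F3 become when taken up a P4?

F4: a fourth up reaches B, and 5 semitones makes it Bb4.
A perfect fourth up from D3 gives G3.
Ab2 up a perfect fourth is Db3.
A perfect fourth up from E3 gives A3.
C4 up a perfect fourth is F4.
F3 up a perfect fourth is Bb3.

Bb4 G3 Db3 A3 F4 Bb3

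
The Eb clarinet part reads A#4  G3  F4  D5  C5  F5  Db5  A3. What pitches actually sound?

C#5 Bb3 Ab4 F5 Eb5 Ab5 Fb5 C4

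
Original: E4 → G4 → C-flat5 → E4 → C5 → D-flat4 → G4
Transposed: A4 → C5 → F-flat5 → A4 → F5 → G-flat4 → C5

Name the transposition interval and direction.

up a perfect fourth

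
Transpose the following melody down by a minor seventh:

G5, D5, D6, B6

A4 E4 E5 C#6

G5 → A4
D5 → E4
D6 → E5
B6 → C#6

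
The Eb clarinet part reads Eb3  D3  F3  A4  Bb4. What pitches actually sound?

The Eb clarinet sounds a minor third above written, so transpose each written note up a minor third.
Eb3 to Gb3
D3 to F3
F3 to Ab3
A4 to C5
Bb4 to Db5

Gb3 F3 Ab3 C5 Db5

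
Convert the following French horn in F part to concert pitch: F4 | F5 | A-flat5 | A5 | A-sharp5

The French horn in F sounds a perfect fifth below written, so transpose each written note down a perfect fifth.
F4 → Bb3
F5 → Bb4
Ab5 → Db5
A5 → D5
A#5 → D#5

Bb3 Bb4 Db5 D5 D#5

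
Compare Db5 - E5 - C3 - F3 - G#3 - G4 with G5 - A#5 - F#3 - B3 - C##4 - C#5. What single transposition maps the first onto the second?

From Db5 to G5 is 4 letter names — a fourth of some quality.
Db5 to G5 is 6 semitones, which makes it an augmented fourth; the second version is higher, so the direction is up.
Checking another pair — G4 → C#5 — gives the same interval.

up an augmented fourth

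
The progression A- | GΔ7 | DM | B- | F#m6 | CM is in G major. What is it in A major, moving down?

B- AΔ7 EM C#- G#m6 DM

G major down to A major is a minor seventh; each chord root moves by that interval while the quality stays the same.
A-: root A down a minor seventh → B, giving B-.
GΔ7: root G down a minor seventh → A, giving AΔ7.
DM: root D down a minor seventh → E, giving EM.
B-: root B down a minor seventh → C#, giving C#-.
F#m6: root F# down a minor seventh → G#, giving G#m6.
CM: root C down a minor seventh → D, giving DM.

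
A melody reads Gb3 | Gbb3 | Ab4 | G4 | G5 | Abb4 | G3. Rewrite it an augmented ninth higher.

A4 Ab4 B5 A#5 A#6 Bb5 A#4

An augmented ninth up from Gb3 gives A4.
An augmented ninth up from Gbb3 gives Ab4.
Ab4: a ninth up reaches B, and 15 semitones makes it B5.
G4 up an augmented ninth is A#5.
G5: a ninth up reaches A, and 15 semitones makes it A#6.
Abb4 up an augmented ninth is Bb5.
An augmented ninth up from G3 gives A#4.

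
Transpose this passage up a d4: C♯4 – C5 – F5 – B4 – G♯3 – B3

C#4 -> F4
C5 -> Fb5
F5 -> Bbb5
B4 -> Eb5
G#3 -> C4
B3 -> Eb4

F4 Fb5 Bbb5 Eb5 C4 Eb4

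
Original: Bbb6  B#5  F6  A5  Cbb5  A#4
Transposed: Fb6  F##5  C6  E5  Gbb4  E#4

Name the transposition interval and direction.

Take the first pair: Bbb6 → Fb6. B to F spans 4 letter names, so the interval is some kind of fourth.
Fb6 to Bbb6 is 5 semitones, which makes it a perfect fourth; the second version is lower, so the direction is down.
Checking another pair — A#4 → E#4 — gives the same interval.

down a perfect fourth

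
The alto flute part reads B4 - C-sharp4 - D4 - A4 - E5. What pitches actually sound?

F#4 G#3 A3 E4 B4

The alto flute sounds a perfect fourth below written, so transpose each written note down a perfect fourth.
B4 -> F#4
C#4 -> G#3
D4 -> A3
A4 -> E4
E5 -> B4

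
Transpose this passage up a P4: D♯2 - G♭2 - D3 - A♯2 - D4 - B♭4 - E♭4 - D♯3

G#2 Cb3 G3 D#3 G4 Eb5 Ab4 G#3

A perfect fourth up from D#2 gives G#2.
Gb2: a fourth up reaches C, and 5 semitones makes it Cb3.
D3: a fourth up reaches G, and 5 semitones makes it G3.
A#2 up a perfect fourth is D#3.
A perfect fourth up from D4 gives G4.
Bb4 up a perfect fourth is Eb5.
Eb4: a fourth up reaches A, and 5 semitones makes it Ab4.
D#3 up a perfect fourth is G#3.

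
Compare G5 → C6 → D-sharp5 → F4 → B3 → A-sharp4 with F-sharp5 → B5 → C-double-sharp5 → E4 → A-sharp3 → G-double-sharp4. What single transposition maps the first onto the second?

Take the first pair: G5 → F#5. G to F spans 2 letter names, so the interval is some kind of second.
F#5 to G5 is 1 semitone, which makes it a minor second; the second version is lower, so the direction is down.
Checking another pair — A#4 → G##4 — gives the same interval.

down a minor second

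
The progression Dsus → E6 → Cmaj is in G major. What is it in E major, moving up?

G major up to E major is a major sixth; each chord root moves by that interval while the quality stays the same.
Dsus: root D up a major sixth → B, giving Bsus.
E6: root E up a major sixth → C#, giving C#6.
Cmaj: root C up a major sixth → A, giving Amaj.

Bsus C#6 Amaj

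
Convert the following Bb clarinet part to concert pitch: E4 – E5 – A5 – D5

D4 D5 G5 C5

The Bb clarinet sounds a major second below written, so transpose each written note down a major second.
E4 gives D4
E5 gives D5
A5 gives G5
D5 gives C5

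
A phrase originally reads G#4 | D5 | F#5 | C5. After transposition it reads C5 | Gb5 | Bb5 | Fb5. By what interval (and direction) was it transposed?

From G#4 to C5 is 4 letter names — a fourth of some quality.
G#4 to C5 is 4 semitones, which makes it a diminished fourth; the second version is higher, so the direction is up.
Checking another pair — C5 → Fb5 — gives the same interval.

up a diminished fourth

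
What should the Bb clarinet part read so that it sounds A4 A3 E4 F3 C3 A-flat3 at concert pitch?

B4 B3 F#4 G3 D3 Bb3

Written C4 sounds as Bb3 on the Bb clarinet, so concert pitches are written a major second up.
A4 to B4
A3 to B3
E4 to F#4
F3 to G3
C3 to D3
Ab3 to Bb3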